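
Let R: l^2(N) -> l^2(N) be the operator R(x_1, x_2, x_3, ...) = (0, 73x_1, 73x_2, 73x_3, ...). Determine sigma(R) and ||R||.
sigma(R) = closed disk {z in C : |z| ≤ 73}; ||R|| = 73

Note R = 73·U where U is the unit right shift (U x)_k = x_{k-1} (with x_0 := 0); so ||R|| = 73||U|| and sigma(R) = 73·sigma(U). ||R x||^2 = sum_{k≥1} |73x_k|^2 = 5329||x||^2, so ||R|| = 73 and sigma(R) ⊂ {|z| ≤ 73}. For any |lambda| < 73, the equation (R - lambda I) x = 0 forces x_1 = 0, then 73x_k = lambda x_{k+1} ⇒ x = 0, so R has no eigenvalues. But (R - lambda I) is not surjective for |lambda| < 73: solving (R - lambda I) x = e_1 would require x_n proportional to (lambda/73)^(-n), which is not in l^2. So every |lambda| < 73 lies in the residual spectrum. The boundary |lambda| = 73 is in the approximate point spectrum (the spectrum is closed). Hence sigma(R) is the closed disk of radius 73.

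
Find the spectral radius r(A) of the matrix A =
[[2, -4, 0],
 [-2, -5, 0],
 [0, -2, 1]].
r(A) = 6

The eigenvalues of A are the roots of its characteristic polynomial. With M = A (coefficients from the trace, the sum of principal 2x2 minors, and det A):
  p(λ) = det(λ I - M) = λ^3 + 2λ^2 - 21λ + 18.
By the rational root theorem any rational root is an integer divisor of 18. Testing λ = -6: p(-6) = -216 + 72 + 126 + 18 = 0, so λ = -6 is a root. Dividing out (λ + 6) leaves p(λ) = (λ + 6)(λ^2 - 4λ + 3). For λ^2 - 4λ + 3 the discriminant is 4. It is a perfect square (2^2), so the roots are rational: λ = (4 ± 2)/2 = 3, 1.
Thus the eigenvalues (to 4 decimals) are 3 (modulus 3); 1 (modulus 1); -6 (modulus 6). The spectral radius is the largest modulus: r(A) = 6. (Cross-check: r(A) ≤ ||A||_2 ≈ 6.7229; equality holds whenever A is normal, though it can also hold for some non-normal A.)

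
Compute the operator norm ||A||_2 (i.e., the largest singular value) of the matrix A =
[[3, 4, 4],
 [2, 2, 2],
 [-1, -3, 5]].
||A||_2 ≈ 7.3709 (= sqrt(largest eigenvalue of A^T A))

||A||_2 = sigma_max(A) = sqrt(lambda_max(A^T A)). Form the symmetric matrix M = A^T A =
[[14, 19, 11],
 [19, 29, 5],
 [11, 5, 45]].
Its characteristic polynomial (trace, sum of principal 2x2 minors, determinant of M give the coefficients) is
  p(λ) = det(λ I - M) = λ^3 - 88λ^2 + 1834λ - 256.
No integer candidate from the rational root theorem (±divisors of 256) is a root, so the roots are irrational. The cubic discriminant is Δ = 1416428384 > 0, so there are three distinct real roots. p(0) = -256 and p(1) = 1491 have opposite signs, so a root lies in (0, 1); Newton's method refines it to λ ≈ 0.1405. p(33) = 371 and p(34) = -324 have opposite signs, so a root lies in (33, 34); Newton's method refines it to λ ≈ 33.5293. p(54) = -364 and p(55) = 789 have opposite signs, so a root lies in (54, 55); Newton's method refines it to λ ≈ 54.3301. Check (Vieta): the three roots sum to 88, matching tr M = 88.
So the eigenvalues of A^T A are ≈ 0.1405, 33.5293, 54.3301 (all ≥ 0, as they must be for A^T A). The largest is λ_max ≈ 54.3301, hence ||A||_2 = sqrt(λ_max) ≈ 7.3709.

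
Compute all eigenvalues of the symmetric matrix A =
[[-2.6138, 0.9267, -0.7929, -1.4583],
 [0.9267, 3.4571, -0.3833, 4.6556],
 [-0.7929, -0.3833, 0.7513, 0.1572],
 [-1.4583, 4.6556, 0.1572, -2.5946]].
sigma(A) ≈ {-6, -2, 1, 6}

A is real symmetric, so its spectrum consists of real eigenvalues. Expanding the characteristic polynomial of the displayed matrix gives
  det(λ I - A) = p(λ) = λ^4 + (1)λ^3 + (-38)λ^2 + (-36)λ + (72.0022).
Solving p(λ) = 0 yields eigenvalues ≈ -6, -2, 1, 6. (A is shown rounded to 4 decimals, so these recover the underlying integer eigenvalues to within that precision.)
Verification: the trace of A = -1 equals the sum of eigenvalues -1, and det(A) ≈ 72.0022 matches the eigenvalue product 72.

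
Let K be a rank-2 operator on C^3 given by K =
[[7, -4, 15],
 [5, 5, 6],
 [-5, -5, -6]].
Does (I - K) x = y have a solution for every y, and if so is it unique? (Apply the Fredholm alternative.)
(I - K) is invertible (det(I - K) = 83 ≠ 0), so for every y in C^3 the equation (I - K) x = y has a unique solution.

K has rank 2 and factors as K = U V^T = u1 v1^T + u2 v2^T with u1 = (3, -1, 1), v1 = (1, -2, 3), u2 = (2, 3, -3), v2 = (2, 1, 3) (multiplying out reproduces the displayed K). The nonzero eigenvalues of U V^T coincide with those of the 2 x 2 matrix G = V^T U = [[v1·u1, v1·u2], [v2·u1, v2·u2]] = [[8, -13], [8, -2]], and by the Sylvester determinant identity det(I_3 - U V^T) = det(I_2 - V^T U) = det([[-7, 13], [-8, 3]]) = (-7)(3) - (13)(-8) = 83. (Direct check: I - K =
[[-6, 4, -15],
 [-5, -4, -6],
 [5, 5, 7]]
has determinant 83.) The finite-dimensional Fredholm alternative says: either (I - K) is invertible, or ker(I - K) ≠ {0} and then range(I - K) = ker((I - K)^*)^⊥, with dim ker(I - K) = dim ker((I - K)^*). Since det(I - K) ≠ 0, 1 is not an eigenvalue of K and ker(I - K) = {0}, so we are in the first case: for every y there is a unique x = (I - K)^(-1) y. (Explicitly, by the Woodbury identity, (I - U V^T)^(-1) = I + U (I_2 - G)^(-1) V^T.)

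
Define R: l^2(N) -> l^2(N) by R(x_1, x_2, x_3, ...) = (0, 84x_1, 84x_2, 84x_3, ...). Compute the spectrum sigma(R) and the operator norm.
sigma(R) = closed disk {z in C : |z| ≤ 84}; ||R|| = 84

Note R = 84·U where U is the unit right shift (U x)_k = x_{k-1} (with x_0 := 0); so ||R|| = 84||U|| and sigma(R) = 84·sigma(U). ||R x||^2 = sum_{k≥1} |84x_k|^2 = 7056||x||^2, so ||R|| = 84 and sigma(R) ⊂ {|z| ≤ 84}. For any |lambda| < 84, the equation (R - lambda I) x = 0 forces x_1 = 0, then 84x_k = lambda x_{k+1} ⇒ x = 0, so R has no eigenvalues. But (R - lambda I) is not surjective for |lambda| < 84: solving (R - lambda I) x = e_1 would require x_n proportional to (lambda/84)^(-n), which is not in l^2. So every |lambda| < 84 lies in the residual spectrum. The boundary |lambda| = 84 is in the approximate point spectrum (the spectrum is closed). Hence sigma(R) is the closed disk of radius 84.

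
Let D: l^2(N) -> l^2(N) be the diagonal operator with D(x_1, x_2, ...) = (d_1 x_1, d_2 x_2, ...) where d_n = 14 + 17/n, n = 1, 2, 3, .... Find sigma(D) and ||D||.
sigma(D) = {14 + 17/n : n ≥ 1} ∪ {14}; ||D|| = 31

A bounded diagonal operator on l^2 with diagonal entries d_n has spectrum equal to the closure of {d_n : n ≥ 1}: every d_n is an eigenvalue (with eigenvector e_n), so {d_n} ⊂ sigma(D); the spectrum is closed, so its closure is too; and for lambda not in the closure, (D - lambda I) has bounded inverse (the diagonal entries 1/(d_n - lambda) are bounded). For our sequence d_n = 14 + 17/n, n = 1, 2, 3, ...:
  - {d_n} = {14 + 17/n : n ≥ 1}; the only limit point is 14
  - closure = {14 + 17/n : n ≥ 1} ∪ {14}
For the norm: a diagonal operator has ||D|| = sup_n |d_n|. Here d_n = 14 + 17/n is positive and decreasing, so sup_n |d_n| = d_1 = 14 + 17 = 31. So ||D|| = 31.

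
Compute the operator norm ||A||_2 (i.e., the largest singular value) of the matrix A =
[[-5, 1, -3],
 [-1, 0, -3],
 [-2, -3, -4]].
||A||_2 ≈ 7.6921 (= sqrt(largest eigenvalue of A^T A))

||A||_2 = sigma_max(A) = sqrt(lambda_max(A^T A)). Form the symmetric matrix M = A^T A =
[[30, 1, 26],
 [1, 10, 9],
 [26, 9, 34]].
Its characteristic polynomial (trace, sum of principal 2x2 minors, determinant of M give the coefficients) is
  p(λ) = det(λ I - M) = λ^3 - 74λ^2 + 902λ - 1444.
No integer candidate from the rational root theorem (±divisors of 1444) is a root, so the roots are irrational. The cubic discriminant is Δ = 857853792 > 0, so there are three distinct real roots. p(1) = -615 and p(2) = 72 have opposite signs, so a root lies in (1, 2); Newton's method refines it to λ ≈ 1.885. p(12) = 452 and p(13) = -27 have opposite signs, so a root lies in (12, 13); Newton's method refines it to λ ≈ 12.9474. p(59) = -441 and p(60) = 2276 have opposite signs, so a root lies in (59, 60); Newton's method refines it to λ ≈ 59.1677. Check (Vieta): the three roots sum to 74, matching tr M = 74.
So the eigenvalues of A^T A are ≈ 1.885, 12.9474, 59.1677 (all ≥ 0, as they must be for A^T A). The largest is λ_max ≈ 59.1677, hence ||A||_2 = sqrt(λ_max) ≈ 7.6921.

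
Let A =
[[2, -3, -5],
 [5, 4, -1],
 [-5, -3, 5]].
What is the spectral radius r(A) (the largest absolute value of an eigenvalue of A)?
r(A) ≈ 9.0841

The eigenvalues of A are the roots of its characteristic polynomial. With M = A (coefficients from the trace, the sum of principal 2x2 minors, and det A):
  p(λ) = det(λ I - M) = λ^3 - 11λ^2 + 25λ - 69.
No integer candidate from the rational root theorem (±divisors of 69) is a root, so the roots are irrational. The cubic discriminant is Δ = -141228 < 0, so there is one real root and a complex-conjugate pair. p(9) = -6 and p(10) = 81 have opposite signs, so a root lies in (9, 10); Newton's method refines it to λ ≈ 9.0841. Dividing out (λ - (9.0841)) leaves approximately λ^2 - 1.9159λ + 7.5957. For λ^2 - 1.9159λ + 7.5957 the discriminant is -26.7121. It is negative, so the remaining roots are the complex-conjugate pair λ ≈ 0.958 ± 2.5842i. Their product equals the constant term, so |λ|^2 ≈ 7.5957 and |λ| ≈ 2.756.
Thus the eigenvalues (to 4 decimals) are 9.0841 (modulus 9.0841); 0.958 ± 2.5842i (modulus 2.756). The spectral radius is the largest modulus: r(A) ≈ 9.0841. (Cross-check: r(A) ≤ ||A||_2 ≈ 10.064; equality holds whenever A is normal, though it can also hold for some non-normal A.)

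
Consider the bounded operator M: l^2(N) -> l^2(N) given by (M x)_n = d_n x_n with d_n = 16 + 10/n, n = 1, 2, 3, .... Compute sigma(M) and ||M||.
sigma(M) = {16 + 10/n : n ≥ 1} ∪ {16}; ||M|| = 26

A bounded diagonal operator on l^2 with diagonal entries d_n has spectrum equal to the closure of {d_n : n ≥ 1}: every d_n is an eigenvalue (with eigenvector e_n), so {d_n} ⊂ sigma(M); the spectrum is closed, so its closure is too; and for lambda not in the closure, (M - lambda I) has bounded inverse (the diagonal entries 1/(d_n - lambda) are bounded). For our sequence d_n = 16 + 10/n, n = 1, 2, 3, ...:
  - {d_n} = {16 + 10/n : n ≥ 1}; the only limit point is 16
  - closure = {16 + 10/n : n ≥ 1} ∪ {16}
For the norm: a diagonal operator has ||M|| = sup_n |d_n|. Here d_n = 16 + 10/n is positive and decreasing, so sup_n |d_n| = d_1 = 16 + 10 = 26. So ||M|| = 26.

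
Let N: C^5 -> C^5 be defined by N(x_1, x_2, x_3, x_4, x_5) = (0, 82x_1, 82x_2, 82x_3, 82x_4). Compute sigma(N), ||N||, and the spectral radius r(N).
sigma(N) = {0}; ||N|| = 82; r(N) = 0. (N is nilpotent with N^5 = 0.)

On C^5, N is a strictly lower-triangular matrix with 82 on the subdiagonal and zeros elsewhere, so its characteristic polynomial is lambda^5 and every eigenvalue is 0: sigma(N) = {0}. For the operator norm, N e_i = 82e_{i+1} for i = 1, ..., 4 and N e_5 = 0, so the singular values of N are 82 (with multiplicity 4) and 0; hence ||N|| = 82. The spectral radius r(N) = max|lambda| = 0. Note ||N|| > r(N) — characteristic of non-normal nilpotent operators. Indeed N^5 = 0.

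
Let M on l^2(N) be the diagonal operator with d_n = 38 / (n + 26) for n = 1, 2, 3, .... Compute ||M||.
||M|| = 38/27 (attained at n = 1)

For M diagonal, ||M|| = sup_n |d_n| = sup_n 38/(n + 26). This is positive and strictly decreasing in n, so the supremum is attained at n = 1: d_1 = 38/(1 + 26) = 38/27. Hence ||M|| = 38/27.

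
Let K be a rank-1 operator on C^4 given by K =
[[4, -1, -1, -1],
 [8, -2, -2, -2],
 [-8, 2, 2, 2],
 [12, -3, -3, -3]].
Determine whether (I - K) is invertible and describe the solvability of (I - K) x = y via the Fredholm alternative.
(I - K) is singular (det(I - K) = 0, i.e. 1 ∈ sigma(K)). (I - K) x = y is solvable iff y ⊥ ker((I - K)^*) = span{(4, -1, -1, -1)}, i.e. iff 4y_1 - y_2 - y_3 - y_4 = 0. When solvable, the solutions are x = y + c·(1, 2, -2, 3), c arbitrary (ker(I - K) = span{(1, 2, -2, 3)}, dimension 1).

K has rank 1, so it is an outer product K = u v^T: every row of K is a multiple of one row vector. Reading off the entries, u = (1, 2, -2, 3) and v = (4, -1, -1, -1) (row i of K equals u_i·v^T). A rank-one matrix u v^T satisfies K u = u (v·u) and kills the (3)-dimensional subspace v^⊥, so its characteristic polynomial is lambda^3 (lambda - v·u) with v·u = tr K = 1. Hence the eigenvalues of I - K are 1 (multiplicity 3) and 1 - (1) = 0, so det(I - K) = 0. (Direct check: I - K =
[[-3, 1, 1, 1],
 [-8, 3, 2, 2],
 [8, -2, -1, -2],
 [-12, 3, 3, 4]]
has determinant 0.) So 1 is an eigenvalue of K and (I - K) is not invertible. The finite-dimensional Fredholm alternative says: either (I - K) is invertible, or ker(I - K) ≠ {0} and then range(I - K) = ker((I - K)^*)^⊥, with dim ker(I - K) = dim ker((I - K)^*). We are in the second case, so we need both kernels. Kernel of I - K: (I - K) u = u - u (v·u) = u - u = 0, so ker(I - K) = span{u} = span{(1, 2, -2, 3)} (it is exactly 1-dimensional because rank(I - K) = 3). Kernel of the adjoint: K is real, so (I - K)^* = I - K^T = I - v u^T, and (I - v u^T) v = v - v (u·v) = 0; hence ker((I - K)^*) = span{v} = span{(4, -1, -1, -1)}. Therefore (I - K) x = y is solvable iff <y, v> = 0, i.e. iff 4y_1 - y_2 - y_3 - y_4 = 0. When this holds, K y = u (v·y) = 0, so (I - K) y = y and x = y is a particular solution; the full solution set is the line x = y + c·u = y + c·(1, 2, -2, 3), c ∈ C.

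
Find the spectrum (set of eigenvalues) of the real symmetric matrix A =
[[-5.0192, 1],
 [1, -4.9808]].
sigma(A) ≈ {-6, -4}

A is real symmetric, so its spectrum consists of real eigenvalues. Expanding the characteristic polynomial of the displayed matrix gives
  det(λ I - A) = p(λ) = λ^2 + (10)λ + (24).
Solving p(λ) = 0 yields eigenvalues ≈ -6, -4. (A is shown rounded to 4 decimals, so these recover the underlying integer eigenvalues to within that precision.)
Verification: the trace of A = -10 equals the sum of eigenvalues -10, and det(A) ≈ 24.0000 matches the eigenvalue product 24.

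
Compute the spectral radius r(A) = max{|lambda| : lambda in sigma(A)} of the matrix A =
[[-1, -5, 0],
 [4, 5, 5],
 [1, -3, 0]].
r(A) ≈ 5.9776

The eigenvalues of A are the roots of its characteristic polynomial. With M = A (coefficients from the trace, the sum of principal 2x2 minors, and det A):
  p(λ) = det(λ I - M) = λ^3 - 4λ^2 + 30λ + 40.
No integer candidate from the rational root theorem (±divisors of 40) is a root, so the roots are irrational. The cubic discriminant is Δ = -212960 < 0, so there is one real root and a complex-conjugate pair. p(-2) = -44 and p(-1) = 5 have opposite signs, so a root lies in (-2, -1); Newton's method refines it to λ ≈ -1.1195. Dividing out (λ - (-1.1195)) leaves approximately λ^2 - 5.1195λ + 35.7311. For λ^2 - 5.1195λ + 35.7311 the discriminant is -116.7154. It is negative, so the remaining roots are the complex-conjugate pair λ ≈ 2.5597 ± 5.4017i. Their product equals the constant term, so |λ|^2 ≈ 35.7311 and |λ| ≈ 5.9776.
Thus the eigenvalues (to 4 decimals) are -1.1195 (modulus 1.1195); 2.5597 ± 5.4017i (modulus 5.9776). The spectral radius is the largest modulus: r(A) ≈ 5.9776. (Cross-check: r(A) ≤ ||A||_2 ≈ 9.2082; equality holds whenever A is normal, though it can also hold for some non-normal A.)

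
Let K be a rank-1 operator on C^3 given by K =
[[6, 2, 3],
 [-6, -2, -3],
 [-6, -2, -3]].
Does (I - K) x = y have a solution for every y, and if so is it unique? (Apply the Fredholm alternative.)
(I - K) is singular (det(I - K) = 0, i.e. 1 ∈ sigma(K)). (I - K) x = y is solvable iff y ⊥ ker((I - K)^*) = span{(6, 2, 3)}, i.e. iff 6y_1 + 2y_2 + 3y_3 = 0. When solvable, the solutions are x = y + c·(1, -1, -1), c arbitrary (ker(I - K) = span{(1, -1, -1)}, dimension 1).

K has rank 1, so it is an outer product K = u v^T: every row of K is a multiple of one row vector. Reading off the entries, u = (1, -1, -1) and v = (6, 2, 3) (row i of K equals u_i·v^T). A rank-one matrix u v^T satisfies K u = u (v·u) and kills the (2)-dimensional subspace v^⊥, so its characteristic polynomial is lambda^2 (lambda - v·u) with v·u = tr K = 1. Hence the eigenvalues of I - K are 1 (multiplicity 2) and 1 - (1) = 0, so det(I - K) = 0. (Direct check: I - K =
[[-5, -2, -3],
 [6, 3, 3],
 [6, 2, 4]]
has determinant 0.) So 1 is an eigenvalue of K and (I - K) is not invertible. The finite-dimensional Fredholm alternative says: either (I - K) is invertible, or ker(I - K) ≠ {0} and then range(I - K) = ker((I - K)^*)^⊥, with dim ker(I - K) = dim ker((I - K)^*). We are in the second case, so we need both kernels. Kernel of I - K: (I - K) u = u - u (v·u) = u - u = 0, so ker(I - K) = span{u} = span{(1, -1, -1)} (it is exactly 1-dimensional because rank(I - K) = 2). Kernel of the adjoint: K is real, so (I - K)^* = I - K^T = I - v u^T, and (I - v u^T) v = v - v (u·v) = 0; hence ker((I - K)^*) = span{v} = span{(6, 2, 3)}. Therefore (I - K) x = y is solvable iff <y, v> = 0, i.e. iff 6y_1 + 2y_2 + 3y_3 = 0. When this holds, K y = u (v·y) = 0, so (I - K) y = y and x = y is a particular solution; the full solution set is the line x = y + c·u = y + c·(1, -1, -1), c ∈ C.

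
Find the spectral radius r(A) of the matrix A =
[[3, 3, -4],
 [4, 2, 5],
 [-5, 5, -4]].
r(A) = (5 + sqrt(189))/2 ≈ 9.3739

The eigenvalues of A are the roots of its characteristic polynomial. With M = A (coefficients from the trace, the sum of principal 2x2 minors, and det A):
  p(λ) = det(λ I - M) = λ^3 - λ^2 - 71λ + 246.
By the rational root theorem any rational root is an integer divisor of 246. Testing λ = 6: p(6) = 216 - 36 - 426 + 246 = 0, so λ = 6 is a root. Dividing out (λ - 6) leaves p(λ) = (λ - 6)(λ^2 + 5λ - 41). For λ^2 + 5λ - 41 the discriminant is 189. It is nonnegative but not a perfect square, so the roots are real and irrational: λ = (-5 ± sqrt(189))/2 ≈ 4.3739, -9.3739.
Thus the eigenvalues (to 4 decimals) are 4.3739 (modulus 4.3739); -9.3739 (modulus 9.3739); 6 (modulus 6). The spectral radius is the largest modulus: r(A) = (5 + sqrt(189))/2 ≈ 9.3739. (Cross-check: r(A) ≤ ||A||_2 ≈ 9.5335; equality holds whenever A is normal, though it can also hold for some non-normal A.)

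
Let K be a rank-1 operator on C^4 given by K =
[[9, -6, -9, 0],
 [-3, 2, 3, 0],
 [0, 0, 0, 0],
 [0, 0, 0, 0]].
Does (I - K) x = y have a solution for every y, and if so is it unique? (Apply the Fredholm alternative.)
(I - K) is invertible (det(I - K) = -10 ≠ 0), so for every y in C^4 the equation (I - K) x = y has a unique solution.

K has rank 1, so it is an outer product K = u v^T: every row of K is a multiple of one row vector. Reading off the entries, u = (3, -1, 0, 0) and v = (3, -2, -3, 0) (row i of K equals u_i·v^T). A rank-one matrix u v^T satisfies K u = u (v·u) and kills the (3)-dimensional subspace v^⊥, so its characteristic polynomial is lambda^3 (lambda - v·u) with v·u = tr K = 11. Hence the eigenvalues of I - K are 1 (multiplicity 3) and 1 - (11) = -10, so det(I - K) = -10. (Direct check: I - K =
[[-8, 6, 9, 0],
 [3, -1, -3, 0],
 [0, 0, 1, 0],
 [0, 0, 0, 1]]
has determinant -10.) The finite-dimensional Fredholm alternative says: either (I - K) is invertible, or ker(I - K) ≠ {0} and then range(I - K) = ker((I - K)^*)^⊥, with dim ker(I - K) = dim ker((I - K)^*). Since det(I - K) ≠ 0, 1 is not an eigenvalue of K and ker(I - K) = {0}, so we are in the first case: for every y there is a unique x = (I - K)^(-1) y. Explicitly, by the Sherman–Morrison formula, (I - u v^T)^(-1) = I + u v^T/(1 - v·u), i.e. (I - K)^(-1) = I + K/(-10).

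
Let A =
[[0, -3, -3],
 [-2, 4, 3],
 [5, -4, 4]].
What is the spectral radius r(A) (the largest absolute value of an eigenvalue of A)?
r(A) ≈ 6.6048

The eigenvalues of A are the roots of its characteristic polynomial. With M = A (coefficients from the trace, the sum of principal 2x2 minors, and det A):
  p(λ) = det(λ I - M) = λ^3 - 8λ^2 + 37λ + 33.
No integer candidate from the rational root theorem (±divisors of 33) is a root, so the roots are irrational. The cubic discriminant is Δ = -252639 < 0, so there is one real root and a complex-conjugate pair. p(-1) = -13 and p(0) = 33 have opposite signs, so a root lies in (-1, 0); Newton's method refines it to λ ≈ -0.7565. Dividing out (λ - (-0.7565)) leaves approximately λ^2 - 8.7565λ + 43.624. For λ^2 - 8.7565λ + 43.624 the discriminant is -97.8202. It is negative, so the remaining roots are the complex-conjugate pair λ ≈ 4.3782 ± 4.9452i. Their product equals the constant term, so |λ|^2 ≈ 43.624 and |λ| ≈ 6.6048.
Thus the eigenvalues (to 4 decimals) are -0.7565 (modulus 0.7565); 4.3782 ± 4.9452i (modulus 6.6048). The spectral radius is the largest modulus: r(A) ≈ 6.6048. (Cross-check: r(A) ≤ ||A||_2 ≈ 8.0327; equality holds whenever A is normal, though it can also hold for some non-normal A.)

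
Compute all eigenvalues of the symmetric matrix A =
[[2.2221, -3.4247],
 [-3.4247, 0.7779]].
sigma(A) ≈ {-2, 5}

A is real symmetric, so its spectrum consists of real eigenvalues. Expanding the characteristic polynomial of the displayed matrix gives
  det(λ I - A) = p(λ) = λ^2 + (-3)λ + (-10).
Solving p(λ) = 0 yields eigenvalues ≈ -2, 5. (A is shown rounded to 4 decimals, so these recover the underlying integer eigenvalues to within that precision.)
Verification: the trace of A = 3 equals the sum of eigenvalues 3, and det(A) ≈ -10.0000 matches the eigenvalue product -10.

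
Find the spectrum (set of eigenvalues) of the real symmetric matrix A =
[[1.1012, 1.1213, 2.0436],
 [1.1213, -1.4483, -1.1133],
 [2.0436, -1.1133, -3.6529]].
sigma(A) ≈ {-5, -1, 2}

A is real symmetric, so its spectrum consists of real eigenvalues. Expanding the characteristic polynomial of the displayed matrix gives
  det(λ I - A) = p(λ) = λ^3 + (4)λ^2 + (-7)λ + (-10).
Solving p(λ) = 0 yields eigenvalues ≈ -5, -1, 2. (A is shown rounded to 4 decimals, so these recover the underlying integer eigenvalues to within that precision.)
Verification: the trace of A = -4 equals the sum of eigenvalues -4, and det(A) ≈ 10.0002 matches the eigenvalue product 10.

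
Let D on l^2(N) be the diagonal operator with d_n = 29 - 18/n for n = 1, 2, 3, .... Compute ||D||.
||D|| = 29

For a diagonal operator on l^2 with entries d_n, ||D|| = sup_n |d_n|. Here d_1 = 11, d_2 = 20, ..., and d_n = 29 - 18/n increases monotonically toward 29. All terms lie in [11, 29), so |d_n| = d_n and the supremum is the limit 29, which is not attained by any individual d_n. Hence ||D|| = 29.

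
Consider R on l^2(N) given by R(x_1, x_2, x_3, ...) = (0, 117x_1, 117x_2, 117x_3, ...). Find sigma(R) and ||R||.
sigma(R) = closed disk {z in C : |z| ≤ 117}; ||R|| = 117

Note R = 117·U where U is the unit right shift (U x)_k = x_{k-1} (with x_0 := 0); so ||R|| = 117||U|| and sigma(R) = 117·sigma(U). ||R x||^2 = sum_{k≥1} |117x_k|^2 = 13689||x||^2, so ||R|| = 117 and sigma(R) ⊂ {|z| ≤ 117}. For any |lambda| < 117, the equation (R - lambda I) x = 0 forces x_1 = 0, then 117x_k = lambda x_{k+1} ⇒ x = 0, so R has no eigenvalues. But (R - lambda I) is not surjective for |lambda| < 117: solving (R - lambda I) x = e_1 would require x_n proportional to (lambda/117)^(-n), which is not in l^2. So every |lambda| < 117 lies in the residual spectrum. The boundary |lambda| = 117 is in the approximate point spectrum (the spectrum is closed). Hence sigma(R) is the closed disk of radius 117.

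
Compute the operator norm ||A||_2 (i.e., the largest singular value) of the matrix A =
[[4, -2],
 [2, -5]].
||A||_2 = sqrt((49 + sqrt(1377))/2) ≈ 6.5616 (= sqrt(largest eigenvalue of A^T A))

||A||_2 = sigma_max(A) = sqrt(lambda_max(A^T A)). Form the symmetric matrix M = A^T A =
[[20, -18],
 [-18, 29]].
Its characteristic polynomial (trace, determinant of M give the coefficients) is
  p(λ) = det(λ I - M) = λ^2 - 49λ + 256.
For λ^2 - 49λ + 256 the discriminant is 1377. It is nonnegative but not a perfect square, so the roots are real and irrational: λ = (49 ± sqrt(1377))/2 ≈ 43.054, 5.946.
So the eigenvalues of A^T A are ≈ 5.946, 43.054 (all ≥ 0, as they must be for A^T A). The largest is λ_max = (49 + sqrt(1377))/2 ≈ 43.054, hence ||A||_2 = sqrt(λ_max) = sqrt((49 + sqrt(1377))/2) ≈ 6.5616.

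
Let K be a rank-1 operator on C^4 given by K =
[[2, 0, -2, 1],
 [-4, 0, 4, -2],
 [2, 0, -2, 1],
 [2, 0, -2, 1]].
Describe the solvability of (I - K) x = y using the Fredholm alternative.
(I - K) is singular (det(I - K) = 0, i.e. 1 ∈ sigma(K)). (I - K) x = y is solvable iff y ⊥ ker((I - K)^*) = span{(2, 0, -2, 1)}, i.e. iff 2y_1 - 2y_3 + y_4 = 0. When solvable, the solutions are x = y + c·(1, -2, 1, 1), c arbitrary (ker(I - K) = span{(1, -2, 1, 1)}, dimension 1).

K has rank 1, so it is an outer product K = u v^T: every row of K is a multiple of one row vector. Reading off the entries, u = (1, -2, 1, 1) and v = (2, 0, -2, 1) (row i of K equals u_i·v^T). A rank-one matrix u v^T satisfies K u = u (v·u) and kills the (3)-dimensional subspace v^⊥, so its characteristic polynomial is lambda^3 (lambda - v·u) with v·u = tr K = 1. Hence the eigenvalues of I - K are 1 (multiplicity 3) and 1 - (1) = 0, so det(I - K) = 0. (Direct check: I - K =
[[-1, 0, 2, -1],
 [4, 1, -4, 2],
 [-2, 0, 3, -1],
 [-2, 0, 2, 0]]
has determinant 0.) So 1 is an eigenvalue of K and (I - K) is not invertible. The finite-dimensional Fredholm alternative says: either (I - K) is invertible, or ker(I - K) ≠ {0} and then range(I - K) = ker((I - K)^*)^⊥, with dim ker(I - K) = dim ker((I - K)^*). We are in the second case, so we need both kernels. Kernel of I - K: (I - K) u = u - u (v·u) = u - u = 0, so ker(I - K) = span{u} = span{(1, -2, 1, 1)} (it is exactly 1-dimensional because rank(I - K) = 3). Kernel of the adjoint: K is real, so (I - K)^* = I - K^T = I - v u^T, and (I - v u^T) v = v - v (u·v) = 0; hence ker((I - K)^*) = span{v} = span{(2, 0, -2, 1)}. Therefore (I - K) x = y is solvable iff <y, v> = 0, i.e. iff 2y_1 - 2y_3 + y_4 = 0. When this holds, K y = u (v·y) = 0, so (I - K) y = y and x = y is a particular solution; the full solution set is the line x = y + c·u = y + c·(1, -2, 1, 1), c ∈ C.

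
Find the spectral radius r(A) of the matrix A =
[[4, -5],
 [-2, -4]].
r(A) = sqrt(104)/2 ≈ 5.099

The eigenvalues of A are the roots of its characteristic polynomial. With M = A (coefficients from the trace and determinant):
  p(λ) = det(λ I - M) = λ^2 - 26.
For λ^2 - 26 the discriminant is 104. It is nonnegative but not a perfect square, so the roots are real and irrational: λ = ± sqrt(104)/2 ≈ 5.099, -5.099.
Thus the eigenvalues (to 4 decimals) are 5.099 (modulus 5.099); -5.099 (modulus 5.099). The spectral radius is the largest modulus: r(A) = sqrt(104)/2 ≈ 5.099. (Cross-check: r(A) ≤ ||A||_2 ≈ 6.8151; equality holds whenever A is normal, though it can also hold for some non-normal A.)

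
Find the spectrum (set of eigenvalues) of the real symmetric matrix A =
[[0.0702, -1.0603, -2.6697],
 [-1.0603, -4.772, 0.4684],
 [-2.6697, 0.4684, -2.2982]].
sigma(A) ≈ {-5, -4, 2}

A is real symmetric, so its spectrum consists of real eigenvalues. Expanding the characteristic polynomial of the displayed matrix gives
  det(λ I - A) = p(λ) = λ^3 + (7)λ^2 + (2)λ + (-40.0015).
Solving p(λ) = 0 yields eigenvalues ≈ -5, -4, 2. (A is shown rounded to 4 decimals, so these recover the underlying integer eigenvalues to within that precision.)
Verification: the trace of A = -7 equals the sum of eigenvalues -7, and det(A) ≈ 40.0015 matches the eigenvalue product 40.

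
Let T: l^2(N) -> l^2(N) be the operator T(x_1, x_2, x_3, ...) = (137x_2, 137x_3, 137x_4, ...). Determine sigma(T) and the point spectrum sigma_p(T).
sigma(T) = closed disk {z in C : |z| ≤ 137}; sigma_p(T) = open disk {z in C : |z| < 137}

Note T = 137·V where V is the unit left shift (V x)_k = x_{k+1}; so sigma(T) = 137·sigma(V) and ||T|| = 137||V||. ||T x||^2 = 18769sum_{k≥2} |x_k|^2 ≤ 18769||x||^2, with equality on {x : x_1 = 0}, so ||T|| = 137. For any lambda with |lambda| < 137, set r = lambda/137 (|r| < 1); the vector x = (1, r, r^2, ...) is in l^2 and satisfies T x = 137(r, r^2, ...) = lambda x, so lambda is an eigenvalue. On the boundary |lambda| = 137 the geometric series diverges, so no l^2 eigenvector exists, but these lambda lie in the approximate point spectrum. Hence sigma(T) is the closed disk of radius 137 and sigma_p(T) is the open disk.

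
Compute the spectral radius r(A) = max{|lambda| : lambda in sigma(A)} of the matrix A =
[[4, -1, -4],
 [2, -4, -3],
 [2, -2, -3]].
r(A) ≈ 5.0593

The eigenvalues of A are the roots of its characteristic polynomial. With M = A (coefficients from the trace, the sum of principal 2x2 minors, and det A):
  p(λ) = det(λ I - M) = λ^3 + 3λ^2 - 12λ - 8.
No integer candidate from the rational root theorem (±divisors of 8) is a root, so the roots are irrational. The cubic discriminant is Δ = 12528 > 0, so there are three distinct real roots. p(-6) = -44 and p(-5) = 2 have opposite signs, so a root lies in (-6, -5); Newton's method refines it to λ ≈ -5.0593. p(-1) = 6 and p(0) = -8 have opposite signs, so a root lies in (-1, 0); Newton's method refines it to λ ≈ -0.5956. p(2) = -12 and p(3) = 10 have opposite signs, so a root lies in (2, 3); Newton's method refines it to λ ≈ 2.6549. Check (Vieta): the three roots sum to -3, matching tr M = -3.
Thus the eigenvalues (to 4 decimals) are -5.0593 (modulus 5.0593); -0.5956 (modulus 0.5956); 2.6549 (modulus 2.6549). The spectral radius is the largest modulus: r(A) ≈ 5.0593. (Cross-check: r(A) ≤ ||A||_2 ≈ 8.4806; equality holds whenever A is normal, though it can also hold for some non-normal A.)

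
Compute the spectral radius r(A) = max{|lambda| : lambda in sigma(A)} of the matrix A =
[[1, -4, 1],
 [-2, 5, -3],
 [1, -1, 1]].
r(A) ≈ 7.1969

The eigenvalues of A are the roots of its characteristic polynomial. With M = A (coefficients from the trace, the sum of principal 2x2 minors, and det A):
  p(λ) = det(λ I - M) = λ^3 - 7λ^2 - λ - 3.
No integer candidate from the rational root theorem (±divisors of 3) is a root, so the roots are irrational. The cubic discriminant is Δ = -4684 < 0, so there is one real root and a complex-conjugate pair. p(7) = -10 and p(8) = 53 have opposite signs, so a root lies in (7, 8); Newton's method refines it to λ ≈ 7.1969. Dividing out (λ - (7.1969)) leaves approximately λ^2 + 0.1969λ + 0.4168. For λ^2 + 0.1969λ + 0.4168 the discriminant is -1.6286. It is negative, so the remaining roots are the complex-conjugate pair λ ≈ -0.0984 ± 0.6381i. Their product equals the constant term, so |λ|^2 ≈ 0.4168 and |λ| ≈ 0.6456.
Thus the eigenvalues (to 4 decimals) are 7.1969 (modulus 7.1969); -0.0984 ± 0.6381i (modulus 0.6456). The spectral radius is the largest modulus: r(A) ≈ 7.1969. (Cross-check: r(A) ≤ ||A||_2 ≈ 7.5775; equality holds whenever A is normal, though it can also hold for some non-normal A.)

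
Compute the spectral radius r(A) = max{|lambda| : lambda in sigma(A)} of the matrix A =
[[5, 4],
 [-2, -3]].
r(A) = (2 + sqrt(32))/2 ≈ 3.8284

The eigenvalues of A are the roots of its characteristic polynomial. With M = A (coefficients from the trace and determinant):
  p(λ) = det(λ I - M) = λ^2 - 2λ - 7.
For λ^2 - 2λ - 7 the discriminant is 32. It is nonnegative but not a perfect square, so the roots are real and irrational: λ = (2 ± sqrt(32))/2 ≈ 3.8284, -1.8284.
Thus the eigenvalues (to 4 decimals) are 3.8284 (modulus 3.8284); -1.8284 (modulus 1.8284). The spectral radius is the largest modulus: r(A) = (2 + sqrt(32))/2 ≈ 3.8284. (Cross-check: r(A) ≤ ||A||_2 ≈ 7.2854; equality holds whenever A is normal, though it can also hold for some non-normal A.)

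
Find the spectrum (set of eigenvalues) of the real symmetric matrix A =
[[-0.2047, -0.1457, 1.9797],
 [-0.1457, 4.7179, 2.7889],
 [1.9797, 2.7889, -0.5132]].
sigma(A) ≈ {-3, 1, 6}

A is real symmetric, so its spectrum consists of real eigenvalues. Expanding the characteristic polynomial of the displayed matrix gives
  det(λ I - A) = p(λ) = λ^3 + (-4)λ^2 + (-15)λ + (18).
Solving p(λ) = 0 yields eigenvalues ≈ -3, 1, 6. (A is shown rounded to 4 decimals, so these recover the underlying integer eigenvalues to within that precision.)
Verification: the trace of A = 4 equals the sum of eigenvalues 4, and det(A) ≈ -18.0007 matches the eigenvalue product -18.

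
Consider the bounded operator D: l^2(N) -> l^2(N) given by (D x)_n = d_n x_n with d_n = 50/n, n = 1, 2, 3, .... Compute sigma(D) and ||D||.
sigma(D) = {50/n : n ≥ 1} ∪ {0}; ||D|| = 50

A bounded diagonal operator on l^2 with diagonal entries d_n has spectrum equal to the closure of {d_n : n ≥ 1}: every d_n is an eigenvalue (with eigenvector e_n), so {d_n} ⊂ sigma(D); the spectrum is closed, so its closure is too; and for lambda not in the closure, (D - lambda I) has bounded inverse (the diagonal entries 1/(d_n - lambda) are bounded). For our sequence d_n = 50/n, n = 1, 2, 3, ...:
  - {d_n} = {50/n : n ≥ 1}; the only limit point is 0
  - closure = {50/n : n ≥ 1} ∪ {0}
For the norm: a diagonal operator has ||D|| = sup_n |d_n|. Here d_n = 50/n is positive and decreasing, so sup_n |d_n| = d_1 = 50. So ||D|| = 50.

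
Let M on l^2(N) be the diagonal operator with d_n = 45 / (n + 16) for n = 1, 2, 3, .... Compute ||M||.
||M|| = 45/17 (attained at n = 1)

For M diagonal, ||M|| = sup_n |d_n| = sup_n 45/(n + 16). This is positive and strictly decreasing in n, so the supremum is attained at n = 1: d_1 = 45/(1 + 16) = 45/17. Hence ||M|| = 45/17.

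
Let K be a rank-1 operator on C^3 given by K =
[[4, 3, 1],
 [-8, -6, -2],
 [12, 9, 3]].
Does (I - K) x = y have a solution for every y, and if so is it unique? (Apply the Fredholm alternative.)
(I - K) is singular (det(I - K) = 0, i.e. 1 ∈ sigma(K)). (I - K) x = y is solvable iff y ⊥ ker((I - K)^*) = span{(4, 3, 1)}, i.e. iff 4y_1 + 3y_2 + y_3 = 0. When solvable, the solutions are x = y + c·(1, -2, 3), c arbitrary (ker(I - K) = span{(1, -2, 3)}, dimension 1).

K has rank 1, so it is an outer product K = u v^T: every row of K is a multiple of one row vector. Reading off the entries, u = (1, -2, 3) and v = (4, 3, 1) (row i of K equals u_i·v^T). A rank-one matrix u v^T satisfies K u = u (v·u) and kills the (2)-dimensional subspace v^⊥, so its characteristic polynomial is lambda^2 (lambda - v·u) with v·u = tr K = 1. Hence the eigenvalues of I - K are 1 (multiplicity 2) and 1 - (1) = 0, so det(I - K) = 0. (Direct check: I - K =
[[-3, -3, -1],
 [8, 7, 2],
 [-12, -9, -2]]
has determinant 0.) So 1 is an eigenvalue of K and (I - K) is not invertible. The finite-dimensional Fredholm alternative says: either (I - K) is invertible, or ker(I - K) ≠ {0} and then range(I - K) = ker((I - K)^*)^⊥, with dim ker(I - K) = dim ker((I - K)^*). We are in the second case, so we need both kernels. Kernel of I - K: (I - K) u = u - u (v·u) = u - u = 0, so ker(I - K) = span{u} = span{(1, -2, 3)} (it is exactly 1-dimensional because rank(I - K) = 2). Kernel of the adjoint: K is real, so (I - K)^* = I - K^T = I - v u^T, and (I - v u^T) v = v - v (u·v) = 0; hence ker((I - K)^*) = span{v} = span{(4, 3, 1)}. Therefore (I - K) x = y is solvable iff <y, v> = 0, i.e. iff 4y_1 + 3y_2 + y_3 = 0. When this holds, K y = u (v·y) = 0, so (I - K) y = y and x = y is a particular solution; the full solution set is the line x = y + c·u = y + c·(1, -2, 3), c ∈ C.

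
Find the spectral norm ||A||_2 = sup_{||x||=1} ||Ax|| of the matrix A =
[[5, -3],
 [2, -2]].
||A||_2 = sqrt((42 + sqrt(1700))/2) ≈ 6.451 (= sqrt(largest eigenvalue of A^T A))

||A||_2 = sigma_max(A) = sqrt(lambda_max(A^T A)). Form the symmetric matrix M = A^T A =
[[29, -19],
 [-19, 13]].
Its characteristic polynomial (trace, determinant of M give the coefficients) is
  p(λ) = det(λ I - M) = λ^2 - 42λ + 16.
For λ^2 - 42λ + 16 the discriminant is 1700. It is nonnegative but not a perfect square, so the roots are real and irrational: λ = (42 ± sqrt(1700))/2 ≈ 41.6155, 0.3845.
So the eigenvalues of A^T A are ≈ 0.3845, 41.6155 (all ≥ 0, as they must be for A^T A). The largest is λ_max = (42 + sqrt(1700))/2 ≈ 41.6155, hence ||A||_2 = sqrt(λ_max) = sqrt((42 + sqrt(1700))/2) ≈ 6.451.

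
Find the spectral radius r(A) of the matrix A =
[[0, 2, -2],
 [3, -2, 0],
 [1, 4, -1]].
r(A) ≈ 4.5196

The eigenvalues of A are the roots of its characteristic polynomial. With M = A (coefficients from the trace, the sum of principal 2x2 minors, and det A):
  p(λ) = det(λ I - M) = λ^3 + 3λ^2 - 2λ + 22.
No integer candidate from the rational root theorem (±divisors of 22) is a root, so the roots are irrational. The cubic discriminant is Δ = -17752 < 0, so there is one real root and a complex-conjugate pair. p(-5) = -18 and p(-4) = 14 have opposite signs, so a root lies in (-5, -4); Newton's method refines it to λ ≈ -4.5196. Dividing out (λ - (-4.5196)) leaves approximately λ^2 - 1.5196λ + 4.8677. For λ^2 - 1.5196λ + 4.8677 the discriminant is -17.1619. It is negative, so the remaining roots are the complex-conjugate pair λ ≈ 0.7598 ± 2.0713i. Their product equals the constant term, so |λ|^2 ≈ 4.8677 and |λ| ≈ 2.2063.
Thus the eigenvalues (to 4 decimals) are -4.5196 (modulus 4.5196); 0.7598 ± 2.0713i (modulus 2.2063). The spectral radius is the largest modulus: r(A) ≈ 4.5196. (Cross-check: r(A) ≤ ||A||_2 ≈ 5.2018; equality holds whenever A is normal, though it can also hold for some non-normal A.)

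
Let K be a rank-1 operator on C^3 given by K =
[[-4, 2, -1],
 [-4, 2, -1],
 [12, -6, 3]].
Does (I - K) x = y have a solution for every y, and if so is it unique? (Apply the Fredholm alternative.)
(I - K) is singular (det(I - K) = 0, i.e. 1 ∈ sigma(K)). (I - K) x = y is solvable iff y ⊥ ker((I - K)^*) = span{(-4, 2, -1)}, i.e. iff -4y_1 + 2y_2 - y_3 = 0. When solvable, the solutions are x = y + c·(1, 1, -3), c arbitrary (ker(I - K) = span{(1, 1, -3)}, dimension 1).

K has rank 1, so it is an outer product K = u v^T: every row of K is a multiple of one row vector. Reading off the entries, u = (1, 1, -3) and v = (-4, 2, -1) (row i of K equals u_i·v^T). A rank-one matrix u v^T satisfies K u = u (v·u) and kills the (2)-dimensional subspace v^⊥, so its characteristic polynomial is lambda^2 (lambda - v·u) with v·u = tr K = 1. Hence the eigenvalues of I - K are 1 (multiplicity 2) and 1 - (1) = 0, so det(I - K) = 0. (Direct check: I - K =
[[5, -2, 1],
 [4, -1, 1],
 [-12, 6, -2]]
has determinant 0.) So 1 is an eigenvalue of K and (I - K) is not invertible. The finite-dimensional Fredholm alternative says: either (I - K) is invertible, or ker(I - K) ≠ {0} and then range(I - K) = ker((I - K)^*)^⊥, with dim ker(I - K) = dim ker((I - K)^*). We are in the second case, so we need both kernels. Kernel of I - K: (I - K) u = u - u (v·u) = u - u = 0, so ker(I - K) = span{u} = span{(1, 1, -3)} (it is exactly 1-dimensional because rank(I - K) = 2). Kernel of the adjoint: K is real, so (I - K)^* = I - K^T = I - v u^T, and (I - v u^T) v = v - v (u·v) = 0; hence ker((I - K)^*) = span{v} = span{(-4, 2, -1)}. Therefore (I - K) x = y is solvable iff <y, v> = 0, i.e. iff -4y_1 + 2y_2 - y_3 = 0. When this holds, K y = u (v·y) = 0, so (I - K) y = y and x = y is a particular solution; the full solution set is the line x = y + c·u = y + c·(1, 1, -3), c ∈ C.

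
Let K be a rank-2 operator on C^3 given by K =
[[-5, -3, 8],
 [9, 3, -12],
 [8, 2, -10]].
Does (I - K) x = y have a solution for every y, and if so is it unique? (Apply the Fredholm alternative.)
(I - K) is invertible (det(I - K) = 5 ≠ 0), so for every y in C^3 the equation (I - K) x = y has a unique solution.

K has rank 2 and factors as K = U V^T = u1 v1^T + u2 v2^T with u1 = (1, -3, -3), v1 = (-2, 0, 2), u2 = (-3, 3, 2), v2 = (1, 1, -2) (multiplying out reproduces the displayed K). The nonzero eigenvalues of U V^T coincide with those of the 2 x 2 matrix G = V^T U = [[v1·u1, v1·u2], [v2·u1, v2·u2]] = [[-8, 10], [4, -4]], and by the Sylvester determinant identity det(I_3 - U V^T) = det(I_2 - V^T U) = det([[9, -10], [-4, 5]]) = (9)(5) - (-10)(-4) = 5. (Direct check: I - K =
[[6, 3, -8],
 [-9, -2, 12],
 [-8, -2, 11]]
has determinant 5.) The finite-dimensional Fredholm alternative says: either (I - K) is invertible, or ker(I - K) ≠ {0} and then range(I - K) = ker((I - K)^*)^⊥, with dim ker(I - K) = dim ker((I - K)^*). Since det(I - K) ≠ 0, 1 is not an eigenvalue of K and ker(I - K) = {0}, so we are in the first case: for every y there is a unique x = (I - K)^(-1) y. (Explicitly, by the Woodbury identity, (I - U V^T)^(-1) = I + U (I_2 - G)^(-1) V^T.)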